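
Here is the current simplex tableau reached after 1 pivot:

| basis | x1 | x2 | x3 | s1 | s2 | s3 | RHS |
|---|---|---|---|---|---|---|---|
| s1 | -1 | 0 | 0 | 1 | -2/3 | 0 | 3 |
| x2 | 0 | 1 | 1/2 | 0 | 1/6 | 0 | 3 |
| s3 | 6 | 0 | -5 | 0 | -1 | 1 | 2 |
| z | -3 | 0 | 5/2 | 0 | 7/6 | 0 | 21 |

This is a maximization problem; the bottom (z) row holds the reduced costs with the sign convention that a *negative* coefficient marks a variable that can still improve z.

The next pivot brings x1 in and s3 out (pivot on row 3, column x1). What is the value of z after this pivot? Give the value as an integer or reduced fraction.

22

Minimum ratio for x1: 2/6 = 1/3.
z changes by −(z-row coeff of x1)·ratio = −(-3)·(1/3) = 1.
New z = 21 + 1 = 22.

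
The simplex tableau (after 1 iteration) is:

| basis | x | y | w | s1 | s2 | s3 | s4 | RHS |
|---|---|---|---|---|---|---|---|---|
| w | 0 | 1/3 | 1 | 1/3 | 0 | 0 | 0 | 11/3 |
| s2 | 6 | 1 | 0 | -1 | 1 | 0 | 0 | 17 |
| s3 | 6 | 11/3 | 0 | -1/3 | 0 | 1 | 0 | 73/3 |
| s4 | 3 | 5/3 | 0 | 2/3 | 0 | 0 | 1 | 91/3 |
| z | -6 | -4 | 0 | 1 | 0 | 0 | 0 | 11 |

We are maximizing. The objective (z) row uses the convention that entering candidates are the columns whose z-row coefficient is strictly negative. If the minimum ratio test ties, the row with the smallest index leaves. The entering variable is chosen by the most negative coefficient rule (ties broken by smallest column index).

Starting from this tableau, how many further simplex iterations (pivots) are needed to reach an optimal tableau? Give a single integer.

pivot: x in, s2 out → z = 28
pivot: y in, s3 out → z = 145/4
pivot: s2 in, x out → z = 413/11
No improving column remains; optimal.

3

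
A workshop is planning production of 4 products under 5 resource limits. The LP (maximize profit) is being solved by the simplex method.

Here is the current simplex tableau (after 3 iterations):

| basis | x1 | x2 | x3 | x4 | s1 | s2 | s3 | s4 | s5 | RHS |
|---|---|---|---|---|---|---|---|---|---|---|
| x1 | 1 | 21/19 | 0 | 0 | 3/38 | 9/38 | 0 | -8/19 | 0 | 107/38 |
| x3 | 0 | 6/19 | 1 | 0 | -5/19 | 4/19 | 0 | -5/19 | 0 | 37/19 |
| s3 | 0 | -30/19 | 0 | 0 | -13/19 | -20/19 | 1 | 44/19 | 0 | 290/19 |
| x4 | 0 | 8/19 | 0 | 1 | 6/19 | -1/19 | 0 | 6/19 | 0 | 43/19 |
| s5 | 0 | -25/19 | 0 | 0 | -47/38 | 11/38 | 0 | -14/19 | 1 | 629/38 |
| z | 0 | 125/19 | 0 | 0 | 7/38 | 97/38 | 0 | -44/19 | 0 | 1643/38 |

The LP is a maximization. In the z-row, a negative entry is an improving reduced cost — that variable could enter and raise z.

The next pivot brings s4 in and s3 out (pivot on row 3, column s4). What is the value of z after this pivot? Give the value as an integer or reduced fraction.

117/2

Minimum ratio for s4: (290/19)/(44/19) = 145/22.
z changes by −(z-row coeff of s4)·ratio = −(-44/19)·(145/22) = 290/19.
New z = 1643/38 + (290/19) = 117/2.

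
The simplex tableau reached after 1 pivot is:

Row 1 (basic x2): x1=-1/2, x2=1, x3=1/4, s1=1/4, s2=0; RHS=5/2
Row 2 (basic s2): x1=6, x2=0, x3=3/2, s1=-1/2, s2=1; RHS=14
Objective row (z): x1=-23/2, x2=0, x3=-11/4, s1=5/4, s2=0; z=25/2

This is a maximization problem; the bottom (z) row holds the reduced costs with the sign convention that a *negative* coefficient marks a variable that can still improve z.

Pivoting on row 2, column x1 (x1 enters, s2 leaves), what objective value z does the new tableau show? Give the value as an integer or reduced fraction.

Minimum ratio for x1: 14/6 = 7/3.
z changes by −(z-row coeff of x1)·ratio = −(-23/2)·(7/3) = 161/6.
New z = 25/2 + (161/6) = 118/3.

118/3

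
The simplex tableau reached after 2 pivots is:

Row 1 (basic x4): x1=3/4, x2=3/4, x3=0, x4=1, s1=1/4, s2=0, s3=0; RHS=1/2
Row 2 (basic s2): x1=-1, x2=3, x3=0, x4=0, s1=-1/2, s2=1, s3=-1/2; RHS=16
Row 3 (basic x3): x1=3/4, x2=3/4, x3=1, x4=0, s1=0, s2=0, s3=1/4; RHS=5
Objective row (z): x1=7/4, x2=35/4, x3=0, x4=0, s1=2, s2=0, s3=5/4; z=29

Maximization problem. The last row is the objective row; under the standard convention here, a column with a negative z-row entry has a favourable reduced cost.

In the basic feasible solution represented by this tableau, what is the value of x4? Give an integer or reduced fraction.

x4 is basic (row 1); its value is the RHS of that row: 1/2.

1/2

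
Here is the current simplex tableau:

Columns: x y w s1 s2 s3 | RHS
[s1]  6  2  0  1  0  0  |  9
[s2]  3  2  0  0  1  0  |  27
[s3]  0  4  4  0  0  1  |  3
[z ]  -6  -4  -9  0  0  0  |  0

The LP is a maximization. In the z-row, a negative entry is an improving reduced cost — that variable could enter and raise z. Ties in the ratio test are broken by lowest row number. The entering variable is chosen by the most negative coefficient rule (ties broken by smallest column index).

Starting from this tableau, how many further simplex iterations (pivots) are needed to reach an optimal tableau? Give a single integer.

2

pivot: w in, s3 out → z = 27/4
pivot: x in, s1 out → z = 63/4
No improving column remains; optimal.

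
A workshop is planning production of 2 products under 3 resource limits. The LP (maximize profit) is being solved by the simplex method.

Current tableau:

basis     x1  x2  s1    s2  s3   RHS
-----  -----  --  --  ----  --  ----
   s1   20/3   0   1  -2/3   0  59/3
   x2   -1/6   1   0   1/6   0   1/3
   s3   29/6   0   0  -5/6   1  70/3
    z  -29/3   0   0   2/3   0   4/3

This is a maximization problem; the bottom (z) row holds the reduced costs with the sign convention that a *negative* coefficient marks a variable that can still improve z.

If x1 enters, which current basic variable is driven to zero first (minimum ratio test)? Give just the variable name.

Ratios: row 1 (s1): (59/3)/(20/3) = 59/20; row 2 (x2): entry -1/6 ≤ 0, skip; row 3 (s3): (70/3)/(29/6) = 140/29.
Minimum ratio 59/20 is in the s1 row, so s1 leaves.

s1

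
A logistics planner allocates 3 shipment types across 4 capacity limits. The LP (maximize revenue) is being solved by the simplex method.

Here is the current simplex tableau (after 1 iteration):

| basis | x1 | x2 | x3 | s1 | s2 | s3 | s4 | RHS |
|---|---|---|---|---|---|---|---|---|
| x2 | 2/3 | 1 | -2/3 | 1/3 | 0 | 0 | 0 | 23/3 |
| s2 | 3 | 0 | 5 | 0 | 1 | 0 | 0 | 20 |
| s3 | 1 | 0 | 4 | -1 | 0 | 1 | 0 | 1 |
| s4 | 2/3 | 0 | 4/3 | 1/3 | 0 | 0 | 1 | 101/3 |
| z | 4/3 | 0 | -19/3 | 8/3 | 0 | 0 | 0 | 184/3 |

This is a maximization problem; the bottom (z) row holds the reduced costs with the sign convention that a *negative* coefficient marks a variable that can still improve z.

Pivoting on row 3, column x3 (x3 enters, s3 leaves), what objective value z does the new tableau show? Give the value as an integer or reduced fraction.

Minimum ratio for x3: 1/4 = 1/4.
z changes by −(z-row coeff of x3)·ratio = −(-19/3)·(1/4) = 19/12.
New z = 184/3 + (19/12) = 755/12.

755/12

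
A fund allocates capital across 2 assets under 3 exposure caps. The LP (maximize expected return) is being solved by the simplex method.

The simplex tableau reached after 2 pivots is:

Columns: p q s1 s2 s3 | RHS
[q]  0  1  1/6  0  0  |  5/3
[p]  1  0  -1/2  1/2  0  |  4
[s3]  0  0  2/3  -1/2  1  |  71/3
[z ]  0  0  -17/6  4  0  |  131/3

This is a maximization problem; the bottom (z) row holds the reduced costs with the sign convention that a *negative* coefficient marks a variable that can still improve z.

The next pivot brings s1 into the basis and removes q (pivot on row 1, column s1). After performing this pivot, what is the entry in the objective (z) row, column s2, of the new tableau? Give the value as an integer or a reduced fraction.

Pivot element is row 1, column s1: 1/6.
Normalize row 1: new (row 1, s2) = 0/(1/6) = 0.
z-row ← z-row − (-17/6)·(new row 1): 4 − (-17/6)·0 = 4.

4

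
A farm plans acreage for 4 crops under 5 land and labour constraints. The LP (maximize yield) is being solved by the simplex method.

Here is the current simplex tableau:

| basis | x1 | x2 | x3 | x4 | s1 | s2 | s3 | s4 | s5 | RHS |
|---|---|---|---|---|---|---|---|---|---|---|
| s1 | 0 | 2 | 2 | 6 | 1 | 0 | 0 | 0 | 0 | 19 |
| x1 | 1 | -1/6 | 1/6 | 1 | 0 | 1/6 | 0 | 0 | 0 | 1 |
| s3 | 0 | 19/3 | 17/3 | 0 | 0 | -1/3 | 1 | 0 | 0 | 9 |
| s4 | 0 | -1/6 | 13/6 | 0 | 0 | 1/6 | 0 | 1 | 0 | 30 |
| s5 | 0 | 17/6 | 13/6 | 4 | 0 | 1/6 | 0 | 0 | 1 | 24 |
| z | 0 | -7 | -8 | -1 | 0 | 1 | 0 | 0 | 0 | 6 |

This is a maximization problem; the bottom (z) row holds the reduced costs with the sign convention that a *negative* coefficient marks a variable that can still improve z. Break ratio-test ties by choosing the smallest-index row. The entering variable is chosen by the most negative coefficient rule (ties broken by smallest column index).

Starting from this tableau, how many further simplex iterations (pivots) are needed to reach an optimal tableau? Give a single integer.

pivot: x3 in, s3 out → z = 318/17
pivot: x4 in, x1 out → z = 661/34
No improving column remains; optimal.

2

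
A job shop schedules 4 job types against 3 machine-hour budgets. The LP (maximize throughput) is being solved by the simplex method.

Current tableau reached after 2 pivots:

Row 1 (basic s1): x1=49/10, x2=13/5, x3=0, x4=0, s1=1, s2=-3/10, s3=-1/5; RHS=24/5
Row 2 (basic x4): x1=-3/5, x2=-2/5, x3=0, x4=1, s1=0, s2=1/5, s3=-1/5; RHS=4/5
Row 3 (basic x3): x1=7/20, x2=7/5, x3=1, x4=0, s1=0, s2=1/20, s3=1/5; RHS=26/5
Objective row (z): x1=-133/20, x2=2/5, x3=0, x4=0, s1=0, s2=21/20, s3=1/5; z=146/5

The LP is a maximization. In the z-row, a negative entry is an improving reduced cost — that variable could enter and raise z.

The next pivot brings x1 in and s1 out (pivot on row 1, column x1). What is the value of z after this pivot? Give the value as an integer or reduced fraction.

Minimum ratio for x1: (24/5)/(49/10) = 48/49.
z changes by −(z-row coeff of x1)·ratio = −(-133/20)·(48/49) = 228/35.
New z = 146/5 + (228/35) = 250/7.

250/7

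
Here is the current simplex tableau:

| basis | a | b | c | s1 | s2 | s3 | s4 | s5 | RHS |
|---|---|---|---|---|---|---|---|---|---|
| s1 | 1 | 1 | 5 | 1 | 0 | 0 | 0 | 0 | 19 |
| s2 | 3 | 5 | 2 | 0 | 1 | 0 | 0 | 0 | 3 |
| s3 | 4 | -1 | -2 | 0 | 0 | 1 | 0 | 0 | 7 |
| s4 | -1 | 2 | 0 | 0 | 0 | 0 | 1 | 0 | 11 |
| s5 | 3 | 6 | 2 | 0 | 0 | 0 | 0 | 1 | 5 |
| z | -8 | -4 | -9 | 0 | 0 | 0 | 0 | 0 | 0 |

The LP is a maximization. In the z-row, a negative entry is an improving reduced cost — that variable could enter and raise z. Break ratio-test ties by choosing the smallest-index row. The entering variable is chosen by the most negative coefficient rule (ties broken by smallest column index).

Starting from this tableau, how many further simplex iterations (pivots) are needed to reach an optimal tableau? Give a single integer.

pivot: c in, s2 out → z = 27/2
No improving column remains; optimal.

1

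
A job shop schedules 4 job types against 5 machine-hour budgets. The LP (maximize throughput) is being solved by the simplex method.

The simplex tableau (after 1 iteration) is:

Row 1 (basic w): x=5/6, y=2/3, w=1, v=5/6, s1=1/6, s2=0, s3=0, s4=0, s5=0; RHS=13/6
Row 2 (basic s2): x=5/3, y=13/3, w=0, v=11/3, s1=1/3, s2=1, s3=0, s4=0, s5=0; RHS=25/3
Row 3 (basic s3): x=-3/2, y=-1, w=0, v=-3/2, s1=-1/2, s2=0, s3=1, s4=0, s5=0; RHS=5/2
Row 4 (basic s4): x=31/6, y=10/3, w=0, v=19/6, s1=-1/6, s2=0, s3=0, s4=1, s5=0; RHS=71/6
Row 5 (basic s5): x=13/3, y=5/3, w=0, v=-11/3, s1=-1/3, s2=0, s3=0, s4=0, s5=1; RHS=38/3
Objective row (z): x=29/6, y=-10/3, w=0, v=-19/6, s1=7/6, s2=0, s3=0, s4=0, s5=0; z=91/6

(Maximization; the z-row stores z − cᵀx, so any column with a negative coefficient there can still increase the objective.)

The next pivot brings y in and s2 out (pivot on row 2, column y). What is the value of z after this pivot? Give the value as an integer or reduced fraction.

561/26

Minimum ratio for y: (25/3)/(13/3) = 25/13.
z changes by −(z-row coeff of y)·ratio = −(-10/3)·(25/13) = 250/39.
New z = 91/6 + (250/39) = 561/26.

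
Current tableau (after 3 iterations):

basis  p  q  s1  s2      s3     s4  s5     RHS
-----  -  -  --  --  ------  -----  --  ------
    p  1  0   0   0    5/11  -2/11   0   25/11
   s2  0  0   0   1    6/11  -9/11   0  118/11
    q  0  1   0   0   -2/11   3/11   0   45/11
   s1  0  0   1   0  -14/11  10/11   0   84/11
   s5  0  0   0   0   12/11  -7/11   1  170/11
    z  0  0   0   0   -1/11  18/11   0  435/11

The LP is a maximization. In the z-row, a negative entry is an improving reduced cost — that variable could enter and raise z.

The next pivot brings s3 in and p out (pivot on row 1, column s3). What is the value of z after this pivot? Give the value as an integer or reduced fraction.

40

Minimum ratio for s3: (25/11)/(5/11) = 5.
z changes by −(z-row coeff of s3)·ratio = −(-1/11)·5 = 5/11.
New z = 435/11 + (5/11) = 40.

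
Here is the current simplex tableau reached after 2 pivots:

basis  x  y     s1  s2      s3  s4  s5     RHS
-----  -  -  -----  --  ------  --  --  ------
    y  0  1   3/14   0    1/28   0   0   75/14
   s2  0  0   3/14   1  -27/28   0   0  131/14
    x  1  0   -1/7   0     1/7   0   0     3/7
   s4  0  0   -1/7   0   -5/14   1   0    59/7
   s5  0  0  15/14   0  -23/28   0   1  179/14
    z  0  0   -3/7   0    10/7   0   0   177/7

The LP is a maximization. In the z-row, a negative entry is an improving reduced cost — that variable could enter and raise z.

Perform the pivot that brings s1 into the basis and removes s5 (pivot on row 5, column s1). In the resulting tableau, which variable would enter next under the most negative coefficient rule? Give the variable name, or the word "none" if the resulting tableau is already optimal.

Pivot element 15/14. New z-row = old z-row − (-3/7)·(row 5/(15/14)).
Updated z-row coefficients: x: 0, y: 0, s1: 0, s2: 0, s3: 11/10, s4: 0, s5: 2/5.
No coefficient is strictly negative; the tableau after this pivot is optimal.

none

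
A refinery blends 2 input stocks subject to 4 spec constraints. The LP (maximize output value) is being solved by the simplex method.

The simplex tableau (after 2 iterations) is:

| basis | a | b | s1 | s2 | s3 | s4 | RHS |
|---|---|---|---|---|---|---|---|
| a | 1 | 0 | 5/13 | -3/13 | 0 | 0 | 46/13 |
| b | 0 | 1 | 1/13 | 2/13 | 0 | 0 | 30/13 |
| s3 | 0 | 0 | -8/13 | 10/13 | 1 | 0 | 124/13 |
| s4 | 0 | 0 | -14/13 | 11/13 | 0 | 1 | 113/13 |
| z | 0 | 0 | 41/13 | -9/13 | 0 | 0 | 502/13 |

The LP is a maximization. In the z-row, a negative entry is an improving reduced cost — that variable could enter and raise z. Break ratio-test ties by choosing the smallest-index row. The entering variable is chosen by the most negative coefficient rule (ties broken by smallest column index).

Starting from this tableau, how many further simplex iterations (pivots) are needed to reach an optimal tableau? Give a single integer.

pivot: s2 in, s4 out → z = 503/11
No improving column remains; optimal.

1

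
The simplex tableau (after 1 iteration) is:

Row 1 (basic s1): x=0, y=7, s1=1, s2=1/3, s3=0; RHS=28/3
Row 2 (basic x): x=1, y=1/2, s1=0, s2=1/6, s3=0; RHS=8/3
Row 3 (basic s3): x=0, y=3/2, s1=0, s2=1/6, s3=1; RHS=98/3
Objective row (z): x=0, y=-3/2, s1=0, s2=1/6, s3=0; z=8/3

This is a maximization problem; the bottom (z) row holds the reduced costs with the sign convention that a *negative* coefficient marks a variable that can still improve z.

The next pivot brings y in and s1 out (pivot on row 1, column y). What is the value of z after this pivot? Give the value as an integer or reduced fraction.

Minimum ratio for y: (28/3)/7 = 4/3.
z changes by −(z-row coeff of y)·ratio = −(-3/2)·(4/3) = 2.
New z = 8/3 + 2 = 14/3.

14/3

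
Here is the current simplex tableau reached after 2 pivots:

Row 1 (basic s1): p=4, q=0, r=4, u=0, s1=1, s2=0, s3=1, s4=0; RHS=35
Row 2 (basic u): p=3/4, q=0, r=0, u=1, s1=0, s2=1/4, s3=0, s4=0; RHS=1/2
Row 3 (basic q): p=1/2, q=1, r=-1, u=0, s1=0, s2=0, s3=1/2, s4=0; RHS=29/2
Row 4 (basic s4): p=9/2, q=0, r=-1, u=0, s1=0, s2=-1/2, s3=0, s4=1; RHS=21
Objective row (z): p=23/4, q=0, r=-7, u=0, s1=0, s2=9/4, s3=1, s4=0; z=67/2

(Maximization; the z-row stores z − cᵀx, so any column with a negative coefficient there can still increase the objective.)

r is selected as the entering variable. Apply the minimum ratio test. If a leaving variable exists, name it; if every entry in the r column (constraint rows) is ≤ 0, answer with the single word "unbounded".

s1

Ratios: row 1 (s1): 35/4 = 35/4; row 2 (u): entry 0 ≤ 0, skip; row 3 (q): entry -1 ≤ 0, skip; row 4 (s4): entry -1 ≤ 0, skip.
Minimum ratio is in the s1 row, so s1 leaves.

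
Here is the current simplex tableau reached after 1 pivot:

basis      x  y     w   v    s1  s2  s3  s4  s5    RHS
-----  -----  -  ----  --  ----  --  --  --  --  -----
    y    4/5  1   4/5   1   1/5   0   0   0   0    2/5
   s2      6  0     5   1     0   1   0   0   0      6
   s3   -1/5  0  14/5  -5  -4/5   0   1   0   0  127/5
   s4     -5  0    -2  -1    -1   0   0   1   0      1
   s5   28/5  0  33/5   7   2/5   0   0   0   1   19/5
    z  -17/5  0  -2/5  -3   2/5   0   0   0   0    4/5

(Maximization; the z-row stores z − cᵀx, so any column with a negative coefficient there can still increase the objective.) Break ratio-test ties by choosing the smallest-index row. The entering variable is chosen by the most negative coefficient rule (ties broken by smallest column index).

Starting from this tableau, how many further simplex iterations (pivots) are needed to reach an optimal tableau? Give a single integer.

pivot: x in, y out → z = 5/2
No improving column remains; optimal.

1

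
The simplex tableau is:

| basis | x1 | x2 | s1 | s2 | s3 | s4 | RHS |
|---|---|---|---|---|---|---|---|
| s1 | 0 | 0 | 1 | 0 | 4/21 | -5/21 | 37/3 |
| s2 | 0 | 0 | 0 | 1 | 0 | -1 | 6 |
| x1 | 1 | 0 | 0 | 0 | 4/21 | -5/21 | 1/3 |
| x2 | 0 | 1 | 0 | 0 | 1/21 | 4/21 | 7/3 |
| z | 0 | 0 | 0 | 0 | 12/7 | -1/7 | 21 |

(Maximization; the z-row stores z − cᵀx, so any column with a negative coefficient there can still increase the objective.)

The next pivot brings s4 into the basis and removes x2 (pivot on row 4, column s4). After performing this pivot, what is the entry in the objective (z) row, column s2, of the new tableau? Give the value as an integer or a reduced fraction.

0

Pivot element is row 4, column s4: 4/21.
Normalize row 4: new (row 4, s2) = 0/(4/21) = 0.
z-row ← z-row − (-1/7)·(new row 4): 0 − (-1/7)·0 = 0.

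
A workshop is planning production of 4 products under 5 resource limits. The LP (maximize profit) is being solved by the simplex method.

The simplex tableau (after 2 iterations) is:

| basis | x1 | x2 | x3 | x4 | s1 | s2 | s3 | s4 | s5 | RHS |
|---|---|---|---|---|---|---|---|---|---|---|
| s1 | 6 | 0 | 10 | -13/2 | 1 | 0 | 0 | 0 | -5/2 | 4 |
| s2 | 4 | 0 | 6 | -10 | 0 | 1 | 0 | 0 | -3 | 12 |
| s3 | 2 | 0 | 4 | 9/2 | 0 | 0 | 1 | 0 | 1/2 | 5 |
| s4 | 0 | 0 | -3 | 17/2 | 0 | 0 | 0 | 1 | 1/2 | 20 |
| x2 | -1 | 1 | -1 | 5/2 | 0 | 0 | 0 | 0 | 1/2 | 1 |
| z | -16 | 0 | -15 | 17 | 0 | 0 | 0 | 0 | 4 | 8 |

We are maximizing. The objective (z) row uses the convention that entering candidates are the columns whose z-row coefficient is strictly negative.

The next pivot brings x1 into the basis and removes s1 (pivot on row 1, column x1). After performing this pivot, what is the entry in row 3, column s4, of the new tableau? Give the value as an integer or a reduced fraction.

0

Pivot element is row 1, column x1: 6.
Normalize row 1: new (row 1, s4) = 0/6 = 0.
row 3 ← row 3 − 2·(new row 1): 0 − 2·0 = 0.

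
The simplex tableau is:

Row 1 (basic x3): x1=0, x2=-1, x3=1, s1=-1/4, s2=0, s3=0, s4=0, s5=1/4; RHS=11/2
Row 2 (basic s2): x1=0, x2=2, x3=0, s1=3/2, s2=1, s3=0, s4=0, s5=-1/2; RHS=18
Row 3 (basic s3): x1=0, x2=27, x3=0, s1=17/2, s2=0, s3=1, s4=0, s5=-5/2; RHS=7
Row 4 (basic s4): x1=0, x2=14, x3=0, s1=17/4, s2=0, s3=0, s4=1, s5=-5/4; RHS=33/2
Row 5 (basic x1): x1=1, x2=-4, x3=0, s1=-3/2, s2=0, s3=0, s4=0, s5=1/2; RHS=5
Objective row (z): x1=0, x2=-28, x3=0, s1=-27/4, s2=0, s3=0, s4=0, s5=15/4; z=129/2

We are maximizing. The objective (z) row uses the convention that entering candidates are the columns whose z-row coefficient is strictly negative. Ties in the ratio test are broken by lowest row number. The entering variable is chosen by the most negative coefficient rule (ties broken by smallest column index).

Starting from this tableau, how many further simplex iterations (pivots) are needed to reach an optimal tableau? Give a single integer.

1

pivot: x2 in, s3 out → z = 3875/54
No improving column remains; optimal.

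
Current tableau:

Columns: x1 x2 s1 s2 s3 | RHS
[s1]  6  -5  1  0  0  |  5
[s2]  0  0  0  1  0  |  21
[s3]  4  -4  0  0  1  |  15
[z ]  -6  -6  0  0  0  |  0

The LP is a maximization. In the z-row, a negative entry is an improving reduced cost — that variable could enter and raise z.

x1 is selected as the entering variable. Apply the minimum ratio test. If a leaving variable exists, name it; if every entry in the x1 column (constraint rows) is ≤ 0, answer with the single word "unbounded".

s1

Ratios: row 1 (s1): 5/6 = 5/6; row 2 (s2): entry 0 ≤ 0, skip; row 3 (s3): 15/4 = 15/4.
Minimum ratio is in the s1 row, so s1 leaves.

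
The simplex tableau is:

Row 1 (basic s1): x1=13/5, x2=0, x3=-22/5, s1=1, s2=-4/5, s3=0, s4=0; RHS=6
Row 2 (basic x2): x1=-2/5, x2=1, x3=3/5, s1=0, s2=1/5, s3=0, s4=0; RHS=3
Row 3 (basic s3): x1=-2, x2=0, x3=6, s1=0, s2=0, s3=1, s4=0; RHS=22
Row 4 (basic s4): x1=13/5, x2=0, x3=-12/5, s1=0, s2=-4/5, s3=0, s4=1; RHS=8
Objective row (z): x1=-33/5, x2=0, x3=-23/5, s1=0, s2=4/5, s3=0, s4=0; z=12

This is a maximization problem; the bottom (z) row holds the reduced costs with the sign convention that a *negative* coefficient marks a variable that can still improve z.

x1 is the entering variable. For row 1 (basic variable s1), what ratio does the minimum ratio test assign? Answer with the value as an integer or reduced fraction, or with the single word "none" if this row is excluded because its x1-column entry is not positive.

Ratio = RHS / (x1 entry) = 6 / (13/5) = 30/13.

30/13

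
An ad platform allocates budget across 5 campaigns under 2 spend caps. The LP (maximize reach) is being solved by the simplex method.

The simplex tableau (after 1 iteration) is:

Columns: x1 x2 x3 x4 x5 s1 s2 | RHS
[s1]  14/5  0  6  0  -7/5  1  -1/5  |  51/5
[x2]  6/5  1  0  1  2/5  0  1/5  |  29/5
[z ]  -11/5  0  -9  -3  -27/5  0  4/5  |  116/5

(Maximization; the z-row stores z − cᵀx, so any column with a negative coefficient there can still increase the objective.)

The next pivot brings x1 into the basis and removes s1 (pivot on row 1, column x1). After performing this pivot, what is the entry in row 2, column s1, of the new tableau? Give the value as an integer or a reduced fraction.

-3/7

Pivot element is row 1, column x1: 14/5.
Normalize row 1: new (row 1, s1) = 1/(14/5) = 5/14.
row 2 ← row 2 − (6/5)·(new row 1): 0 − (6/5)·(5/14) = -3/7.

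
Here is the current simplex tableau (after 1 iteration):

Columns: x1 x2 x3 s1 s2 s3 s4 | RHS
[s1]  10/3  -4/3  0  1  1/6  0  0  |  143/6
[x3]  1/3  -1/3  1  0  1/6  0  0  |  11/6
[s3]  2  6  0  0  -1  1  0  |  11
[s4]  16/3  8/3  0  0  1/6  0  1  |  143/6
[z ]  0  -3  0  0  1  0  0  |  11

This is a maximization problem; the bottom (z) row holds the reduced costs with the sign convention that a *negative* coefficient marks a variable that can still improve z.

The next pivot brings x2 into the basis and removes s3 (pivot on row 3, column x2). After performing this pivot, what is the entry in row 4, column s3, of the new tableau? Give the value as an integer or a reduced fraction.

Pivot element is row 3, column x2: 6.
Normalize row 3: new (row 3, s3) = 1/6 = 1/6.
row 4 ← row 4 − (8/3)·(new row 3): 0 − (8/3)·(1/6) = -4/9.

-4/9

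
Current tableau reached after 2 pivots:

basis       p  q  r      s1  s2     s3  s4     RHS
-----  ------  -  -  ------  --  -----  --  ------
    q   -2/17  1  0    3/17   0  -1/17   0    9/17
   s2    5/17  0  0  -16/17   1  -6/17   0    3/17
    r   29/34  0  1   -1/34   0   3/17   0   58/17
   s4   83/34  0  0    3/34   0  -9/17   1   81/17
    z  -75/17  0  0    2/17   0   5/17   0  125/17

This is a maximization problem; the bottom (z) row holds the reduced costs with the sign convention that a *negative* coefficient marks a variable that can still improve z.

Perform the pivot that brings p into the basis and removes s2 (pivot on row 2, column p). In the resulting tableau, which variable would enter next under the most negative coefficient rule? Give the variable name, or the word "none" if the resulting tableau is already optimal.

s1

Pivot element 5/17. New z-row = old z-row − (-75/17)·(row 2/(5/17)).
Updated z-row coefficients: p: 0, q: 0, r: 0, s1: -14, s2: 15, s3: -5, s4: 0.
The most negative is -14 in column s1, so s1 would enter next.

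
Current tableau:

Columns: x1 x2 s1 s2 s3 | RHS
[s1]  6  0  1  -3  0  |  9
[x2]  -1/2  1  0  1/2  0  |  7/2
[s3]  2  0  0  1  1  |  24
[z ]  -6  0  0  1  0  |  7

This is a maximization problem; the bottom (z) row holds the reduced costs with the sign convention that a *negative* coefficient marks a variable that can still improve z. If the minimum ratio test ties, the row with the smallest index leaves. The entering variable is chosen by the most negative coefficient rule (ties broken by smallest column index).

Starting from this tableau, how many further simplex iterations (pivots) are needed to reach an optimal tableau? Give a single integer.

2

pivot: x1 in, s1 out → z = 16
pivot: s2 in, s3 out → z = 37
No improving column remains; optimal.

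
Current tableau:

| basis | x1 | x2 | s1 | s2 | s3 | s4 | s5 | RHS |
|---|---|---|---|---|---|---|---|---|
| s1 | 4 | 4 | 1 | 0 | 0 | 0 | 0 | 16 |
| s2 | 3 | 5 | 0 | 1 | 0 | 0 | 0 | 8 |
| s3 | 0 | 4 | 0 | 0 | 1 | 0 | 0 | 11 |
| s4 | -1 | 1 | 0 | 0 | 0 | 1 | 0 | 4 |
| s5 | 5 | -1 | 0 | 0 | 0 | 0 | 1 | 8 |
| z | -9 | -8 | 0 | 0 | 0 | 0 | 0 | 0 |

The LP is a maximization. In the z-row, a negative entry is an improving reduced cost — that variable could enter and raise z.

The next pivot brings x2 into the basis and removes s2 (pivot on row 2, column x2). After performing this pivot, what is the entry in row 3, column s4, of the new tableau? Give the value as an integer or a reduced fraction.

Pivot element is row 2, column x2: 5.
Normalize row 2: new (row 2, s4) = 0/5 = 0.
row 3 ← row 3 − 4·(new row 2): 0 − 4·0 = 0.

0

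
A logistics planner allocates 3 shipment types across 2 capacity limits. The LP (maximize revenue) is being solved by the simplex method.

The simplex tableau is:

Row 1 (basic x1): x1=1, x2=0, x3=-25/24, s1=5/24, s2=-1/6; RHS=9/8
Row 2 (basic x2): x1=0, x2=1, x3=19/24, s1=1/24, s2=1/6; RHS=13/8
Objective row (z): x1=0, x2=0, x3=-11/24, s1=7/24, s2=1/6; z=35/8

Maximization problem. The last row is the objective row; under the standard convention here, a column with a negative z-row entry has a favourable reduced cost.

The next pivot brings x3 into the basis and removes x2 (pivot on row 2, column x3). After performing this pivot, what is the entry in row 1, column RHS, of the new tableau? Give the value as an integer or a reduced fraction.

62/19

Pivot element is row 2, column x3: 19/24.
Normalize row 2: new (row 2, RHS) = (13/8)/(19/24) = 39/19.
row 1 ← row 1 − (-25/24)·(new row 2): 9/8 − (-25/24)·(39/19) = 62/19.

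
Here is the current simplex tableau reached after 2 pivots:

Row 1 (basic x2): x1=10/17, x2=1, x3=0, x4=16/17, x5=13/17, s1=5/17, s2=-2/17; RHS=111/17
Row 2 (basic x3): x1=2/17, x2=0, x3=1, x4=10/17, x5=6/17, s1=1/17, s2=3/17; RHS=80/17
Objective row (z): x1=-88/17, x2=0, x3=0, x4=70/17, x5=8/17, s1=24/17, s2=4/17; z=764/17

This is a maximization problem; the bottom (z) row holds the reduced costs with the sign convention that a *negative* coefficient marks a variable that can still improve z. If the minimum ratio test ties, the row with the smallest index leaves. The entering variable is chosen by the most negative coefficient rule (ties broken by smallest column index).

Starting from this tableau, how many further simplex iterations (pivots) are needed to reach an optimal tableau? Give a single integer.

pivot: x1 in, x2 out → z = 512/5
pivot: s2 in, x3 out → z = 116
No improving column remains; optimal.

2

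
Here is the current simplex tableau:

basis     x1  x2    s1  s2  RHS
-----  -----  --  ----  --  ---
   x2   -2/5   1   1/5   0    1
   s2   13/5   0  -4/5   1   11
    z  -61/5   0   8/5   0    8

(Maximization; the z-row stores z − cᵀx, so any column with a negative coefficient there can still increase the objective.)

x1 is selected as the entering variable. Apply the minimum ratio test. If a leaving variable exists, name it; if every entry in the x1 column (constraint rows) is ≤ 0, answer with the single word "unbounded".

Ratios: row 1 (x2): entry -2/5 ≤ 0, skip; row 2 (s2): 11/(13/5) = 55/13.
Minimum ratio is in the s2 row, so s2 leaves.

s2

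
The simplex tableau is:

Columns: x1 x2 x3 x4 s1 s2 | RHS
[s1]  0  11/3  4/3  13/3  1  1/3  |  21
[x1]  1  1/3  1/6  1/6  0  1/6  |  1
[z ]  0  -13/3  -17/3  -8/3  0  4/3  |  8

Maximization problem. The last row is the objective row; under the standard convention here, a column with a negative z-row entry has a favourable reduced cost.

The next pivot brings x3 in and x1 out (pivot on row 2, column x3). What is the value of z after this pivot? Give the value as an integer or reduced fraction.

Minimum ratio for x3: 1/(1/6) = 6.
z changes by −(z-row coeff of x3)·ratio = −(-17/3)·6 = 34.
New z = 8 + 34 = 42.

42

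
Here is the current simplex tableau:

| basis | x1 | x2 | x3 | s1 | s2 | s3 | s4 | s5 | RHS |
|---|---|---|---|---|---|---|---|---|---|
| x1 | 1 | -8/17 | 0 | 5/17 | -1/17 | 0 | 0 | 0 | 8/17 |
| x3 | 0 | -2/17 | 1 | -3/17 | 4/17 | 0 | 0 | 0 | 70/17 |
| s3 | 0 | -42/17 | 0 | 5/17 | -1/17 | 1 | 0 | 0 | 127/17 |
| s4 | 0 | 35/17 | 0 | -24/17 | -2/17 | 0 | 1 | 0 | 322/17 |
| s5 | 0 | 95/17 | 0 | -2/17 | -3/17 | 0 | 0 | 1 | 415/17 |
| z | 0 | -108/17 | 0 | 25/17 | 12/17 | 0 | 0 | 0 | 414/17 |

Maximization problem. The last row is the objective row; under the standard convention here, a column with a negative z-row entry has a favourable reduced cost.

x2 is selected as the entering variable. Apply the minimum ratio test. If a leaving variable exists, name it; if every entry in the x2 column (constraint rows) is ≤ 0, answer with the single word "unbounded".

Ratios: row 1 (x1): entry -8/17 ≤ 0, skip; row 2 (x3): entry -2/17 ≤ 0, skip; row 3 (s3): entry -42/17 ≤ 0, skip; row 4 (s4): (322/17)/(35/17) = 46/5; row 5 (s5): (415/17)/(95/17) = 83/19.
Minimum ratio is in the s5 row, so s5 leaves.

s5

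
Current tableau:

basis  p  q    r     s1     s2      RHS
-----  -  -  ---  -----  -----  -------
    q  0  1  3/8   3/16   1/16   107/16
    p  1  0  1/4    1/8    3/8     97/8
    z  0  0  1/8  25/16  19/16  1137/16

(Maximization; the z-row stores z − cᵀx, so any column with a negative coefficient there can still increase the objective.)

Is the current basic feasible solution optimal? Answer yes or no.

yes

No objective-row coefficient is strictly negative, so no entering variable exists; the tableau is optimal.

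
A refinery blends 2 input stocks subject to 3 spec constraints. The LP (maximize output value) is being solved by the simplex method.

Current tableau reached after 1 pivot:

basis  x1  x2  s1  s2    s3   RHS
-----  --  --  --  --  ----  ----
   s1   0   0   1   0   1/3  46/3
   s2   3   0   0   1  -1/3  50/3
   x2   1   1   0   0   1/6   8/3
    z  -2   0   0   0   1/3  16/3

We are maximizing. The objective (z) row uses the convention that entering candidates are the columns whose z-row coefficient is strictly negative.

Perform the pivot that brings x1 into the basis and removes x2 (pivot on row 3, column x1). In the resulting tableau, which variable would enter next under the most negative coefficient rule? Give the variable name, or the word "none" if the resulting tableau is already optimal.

Pivot element 1. New z-row = old z-row − (-2)·(row 3/1).
Updated z-row coefficients: x1: 0, x2: 2, s1: 0, s2: 0, s3: 2/3.
No coefficient is strictly negative; the tableau after this pivot is optimal.

none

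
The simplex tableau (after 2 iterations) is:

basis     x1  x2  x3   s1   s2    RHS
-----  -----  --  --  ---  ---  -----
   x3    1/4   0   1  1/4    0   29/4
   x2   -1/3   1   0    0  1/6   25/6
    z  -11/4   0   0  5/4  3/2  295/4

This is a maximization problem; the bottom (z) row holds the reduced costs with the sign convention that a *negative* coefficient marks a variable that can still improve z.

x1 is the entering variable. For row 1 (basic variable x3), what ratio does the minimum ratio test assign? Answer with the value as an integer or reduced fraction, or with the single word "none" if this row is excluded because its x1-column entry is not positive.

Ratio = RHS / (x1 entry) = (29/4) / (1/4) = 29.

29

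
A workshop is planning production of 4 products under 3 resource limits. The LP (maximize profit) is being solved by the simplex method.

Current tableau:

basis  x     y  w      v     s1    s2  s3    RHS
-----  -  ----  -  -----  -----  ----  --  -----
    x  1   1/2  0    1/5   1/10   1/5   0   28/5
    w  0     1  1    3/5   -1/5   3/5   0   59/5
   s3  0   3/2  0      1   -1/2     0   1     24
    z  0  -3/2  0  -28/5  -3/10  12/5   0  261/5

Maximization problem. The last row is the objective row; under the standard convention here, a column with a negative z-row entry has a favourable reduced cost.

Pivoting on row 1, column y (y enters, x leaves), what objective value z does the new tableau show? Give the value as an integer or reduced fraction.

Minimum ratio for y: (28/5)/(1/2) = 56/5.
z changes by −(z-row coeff of y)·ratio = −(-3/2)·(56/5) = 84/5.
New z = 261/5 + (84/5) = 69.

69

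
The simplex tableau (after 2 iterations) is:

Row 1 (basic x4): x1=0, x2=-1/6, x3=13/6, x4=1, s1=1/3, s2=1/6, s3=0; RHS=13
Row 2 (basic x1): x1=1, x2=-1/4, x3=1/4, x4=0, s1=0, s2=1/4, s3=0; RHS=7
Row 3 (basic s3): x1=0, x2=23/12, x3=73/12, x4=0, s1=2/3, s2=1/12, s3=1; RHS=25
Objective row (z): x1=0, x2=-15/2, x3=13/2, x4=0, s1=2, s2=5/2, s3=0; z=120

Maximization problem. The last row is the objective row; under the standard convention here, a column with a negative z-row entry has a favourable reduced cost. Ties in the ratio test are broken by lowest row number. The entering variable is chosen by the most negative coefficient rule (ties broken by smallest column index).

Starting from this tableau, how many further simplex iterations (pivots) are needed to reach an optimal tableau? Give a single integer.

pivot: x2 in, s3 out → z = 5010/23
No improving column remains; optimal.

1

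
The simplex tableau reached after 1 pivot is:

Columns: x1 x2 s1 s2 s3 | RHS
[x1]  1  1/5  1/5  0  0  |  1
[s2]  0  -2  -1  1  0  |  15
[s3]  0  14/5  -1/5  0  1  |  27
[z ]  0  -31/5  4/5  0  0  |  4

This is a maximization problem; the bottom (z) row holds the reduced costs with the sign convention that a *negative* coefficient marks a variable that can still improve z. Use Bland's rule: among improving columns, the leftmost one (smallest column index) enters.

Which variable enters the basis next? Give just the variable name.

x2

Objective-row coefficients: x1: 0, x2: -31/5, s1: 4/5, s2: 0, s3: 0.
Improving columns: x2. Bland's rule picks the smallest column index → x2.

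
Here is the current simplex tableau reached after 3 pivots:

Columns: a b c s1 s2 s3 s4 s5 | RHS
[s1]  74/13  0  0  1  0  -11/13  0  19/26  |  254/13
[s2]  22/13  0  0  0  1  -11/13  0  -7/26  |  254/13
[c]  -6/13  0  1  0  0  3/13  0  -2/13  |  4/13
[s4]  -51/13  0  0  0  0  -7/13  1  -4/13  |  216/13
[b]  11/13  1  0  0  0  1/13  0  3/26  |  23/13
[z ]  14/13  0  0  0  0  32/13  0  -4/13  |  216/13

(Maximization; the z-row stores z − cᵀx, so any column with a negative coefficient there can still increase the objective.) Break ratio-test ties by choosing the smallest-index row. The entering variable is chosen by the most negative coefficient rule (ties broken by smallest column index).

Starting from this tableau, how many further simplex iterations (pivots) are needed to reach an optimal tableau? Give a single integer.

1

pivot: s5 in, b out → z = 64/3
No improving column remains; optimal.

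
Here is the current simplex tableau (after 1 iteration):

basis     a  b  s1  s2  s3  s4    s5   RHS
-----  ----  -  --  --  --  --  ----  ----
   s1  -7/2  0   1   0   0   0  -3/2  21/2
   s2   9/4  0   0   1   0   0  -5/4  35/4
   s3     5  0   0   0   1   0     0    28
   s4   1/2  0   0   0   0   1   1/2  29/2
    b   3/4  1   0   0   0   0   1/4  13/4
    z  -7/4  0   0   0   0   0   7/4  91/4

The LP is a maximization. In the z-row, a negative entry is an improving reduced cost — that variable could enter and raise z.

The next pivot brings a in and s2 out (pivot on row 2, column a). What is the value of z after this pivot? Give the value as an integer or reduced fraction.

266/9

Minimum ratio for a: (35/4)/(9/4) = 35/9.
z changes by −(z-row coeff of a)·ratio = −(-7/4)·(35/9) = 245/36.
New z = 91/4 + (245/36) = 266/9.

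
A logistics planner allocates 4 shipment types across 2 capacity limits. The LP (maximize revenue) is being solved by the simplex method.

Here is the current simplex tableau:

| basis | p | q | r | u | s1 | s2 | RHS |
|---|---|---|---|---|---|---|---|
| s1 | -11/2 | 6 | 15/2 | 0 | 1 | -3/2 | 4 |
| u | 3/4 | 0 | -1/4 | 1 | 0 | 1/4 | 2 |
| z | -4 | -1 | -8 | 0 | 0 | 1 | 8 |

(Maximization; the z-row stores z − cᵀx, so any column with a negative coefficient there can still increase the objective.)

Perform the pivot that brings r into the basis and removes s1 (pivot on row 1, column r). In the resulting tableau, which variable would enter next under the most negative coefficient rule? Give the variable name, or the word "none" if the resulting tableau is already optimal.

Pivot element 15/2. New z-row = old z-row − (-8)·(row 1/(15/2)).
Updated z-row coefficients: p: -148/15, q: 27/5, r: 0, u: 0, s1: 16/15, s2: -3/5.
The most negative is -148/15 in column p, so p would enter next.

p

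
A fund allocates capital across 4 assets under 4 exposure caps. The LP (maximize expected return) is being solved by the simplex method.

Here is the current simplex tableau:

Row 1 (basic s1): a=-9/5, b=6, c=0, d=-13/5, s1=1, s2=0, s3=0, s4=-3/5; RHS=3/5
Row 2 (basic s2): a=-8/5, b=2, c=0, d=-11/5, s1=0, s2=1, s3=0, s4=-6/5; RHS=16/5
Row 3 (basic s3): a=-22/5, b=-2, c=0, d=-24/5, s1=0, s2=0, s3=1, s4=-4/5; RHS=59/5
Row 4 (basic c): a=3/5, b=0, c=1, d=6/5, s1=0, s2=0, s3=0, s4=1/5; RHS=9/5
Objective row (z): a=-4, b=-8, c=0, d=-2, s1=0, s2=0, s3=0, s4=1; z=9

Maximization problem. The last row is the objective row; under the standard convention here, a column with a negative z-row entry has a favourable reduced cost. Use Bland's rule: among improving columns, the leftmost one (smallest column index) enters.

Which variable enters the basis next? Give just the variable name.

a

Objective-row coefficients: a: -4, b: -8, c: 0, d: -2, s1: 0, s2: 0, s3: 0, s4: 1.
Improving columns: a, b, d. Bland's rule picks the smallest column index → a.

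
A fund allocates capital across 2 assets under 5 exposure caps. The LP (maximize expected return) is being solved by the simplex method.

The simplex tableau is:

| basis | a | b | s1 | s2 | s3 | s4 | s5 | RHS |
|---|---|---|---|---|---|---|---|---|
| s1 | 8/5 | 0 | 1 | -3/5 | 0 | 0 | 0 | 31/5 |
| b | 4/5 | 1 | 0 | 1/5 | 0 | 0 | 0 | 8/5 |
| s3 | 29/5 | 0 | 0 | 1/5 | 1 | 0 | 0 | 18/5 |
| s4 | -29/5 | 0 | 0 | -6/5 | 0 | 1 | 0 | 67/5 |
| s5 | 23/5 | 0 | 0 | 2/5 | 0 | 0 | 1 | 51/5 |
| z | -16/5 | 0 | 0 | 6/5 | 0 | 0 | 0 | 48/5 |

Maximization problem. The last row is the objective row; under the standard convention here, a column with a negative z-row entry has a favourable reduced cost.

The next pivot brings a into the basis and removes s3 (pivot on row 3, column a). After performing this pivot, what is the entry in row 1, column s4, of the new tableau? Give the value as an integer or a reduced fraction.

0

Pivot element is row 3, column a: 29/5.
Normalize row 3: new (row 3, s4) = 0/(29/5) = 0.
row 1 ← row 1 − (8/5)·(new row 3): 0 − (8/5)·0 = 0.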